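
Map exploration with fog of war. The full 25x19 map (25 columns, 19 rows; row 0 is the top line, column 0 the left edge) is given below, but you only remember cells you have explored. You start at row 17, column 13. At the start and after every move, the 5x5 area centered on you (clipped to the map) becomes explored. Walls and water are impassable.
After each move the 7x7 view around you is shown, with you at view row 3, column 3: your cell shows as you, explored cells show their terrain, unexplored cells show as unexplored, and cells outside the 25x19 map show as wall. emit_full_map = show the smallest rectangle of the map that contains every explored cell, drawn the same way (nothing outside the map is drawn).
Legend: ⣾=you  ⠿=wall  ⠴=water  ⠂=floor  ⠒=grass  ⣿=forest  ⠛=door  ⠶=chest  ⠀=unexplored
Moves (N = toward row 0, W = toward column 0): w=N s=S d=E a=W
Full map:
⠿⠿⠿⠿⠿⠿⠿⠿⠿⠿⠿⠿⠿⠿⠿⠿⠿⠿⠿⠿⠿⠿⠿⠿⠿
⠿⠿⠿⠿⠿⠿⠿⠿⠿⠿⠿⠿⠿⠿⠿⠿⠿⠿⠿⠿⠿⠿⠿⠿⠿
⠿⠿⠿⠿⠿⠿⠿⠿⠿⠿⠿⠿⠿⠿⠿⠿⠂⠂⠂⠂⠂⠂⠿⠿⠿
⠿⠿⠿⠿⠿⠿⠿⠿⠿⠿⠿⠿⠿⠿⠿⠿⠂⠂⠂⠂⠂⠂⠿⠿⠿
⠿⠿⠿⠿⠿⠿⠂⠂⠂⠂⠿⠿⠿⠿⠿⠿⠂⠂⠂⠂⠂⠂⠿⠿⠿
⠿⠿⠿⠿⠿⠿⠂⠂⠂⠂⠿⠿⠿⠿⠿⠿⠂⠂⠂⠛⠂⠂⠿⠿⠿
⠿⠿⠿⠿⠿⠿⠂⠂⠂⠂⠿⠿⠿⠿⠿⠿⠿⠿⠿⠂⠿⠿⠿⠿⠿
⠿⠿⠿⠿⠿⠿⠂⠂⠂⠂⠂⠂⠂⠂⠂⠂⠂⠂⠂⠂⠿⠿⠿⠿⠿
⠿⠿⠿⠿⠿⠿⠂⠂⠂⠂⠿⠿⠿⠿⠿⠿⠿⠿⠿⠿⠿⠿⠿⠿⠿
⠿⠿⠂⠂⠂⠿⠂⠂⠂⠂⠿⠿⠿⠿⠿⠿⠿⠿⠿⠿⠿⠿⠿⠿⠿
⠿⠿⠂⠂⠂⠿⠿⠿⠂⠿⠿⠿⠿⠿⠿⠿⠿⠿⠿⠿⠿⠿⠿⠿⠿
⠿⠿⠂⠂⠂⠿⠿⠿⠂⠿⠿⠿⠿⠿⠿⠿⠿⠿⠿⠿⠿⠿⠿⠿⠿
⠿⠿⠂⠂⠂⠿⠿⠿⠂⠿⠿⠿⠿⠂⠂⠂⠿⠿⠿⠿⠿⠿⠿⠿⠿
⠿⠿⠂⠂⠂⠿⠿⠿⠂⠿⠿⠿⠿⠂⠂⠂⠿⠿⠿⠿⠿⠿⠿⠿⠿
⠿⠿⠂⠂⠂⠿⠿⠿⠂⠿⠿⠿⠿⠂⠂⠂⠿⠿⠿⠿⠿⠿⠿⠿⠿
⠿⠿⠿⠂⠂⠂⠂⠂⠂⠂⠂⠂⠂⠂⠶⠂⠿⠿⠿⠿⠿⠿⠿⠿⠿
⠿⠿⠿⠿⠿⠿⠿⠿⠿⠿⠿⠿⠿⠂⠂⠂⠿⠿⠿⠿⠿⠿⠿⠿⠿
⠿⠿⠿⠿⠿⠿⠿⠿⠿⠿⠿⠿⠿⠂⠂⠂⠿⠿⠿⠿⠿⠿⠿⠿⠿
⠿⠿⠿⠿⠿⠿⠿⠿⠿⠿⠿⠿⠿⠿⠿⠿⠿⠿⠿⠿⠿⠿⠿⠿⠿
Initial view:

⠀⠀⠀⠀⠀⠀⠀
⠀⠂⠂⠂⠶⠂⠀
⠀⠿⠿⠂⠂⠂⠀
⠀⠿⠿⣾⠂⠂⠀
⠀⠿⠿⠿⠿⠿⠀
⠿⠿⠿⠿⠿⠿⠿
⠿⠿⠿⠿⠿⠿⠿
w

⠀⠀⠀⠀⠀⠀⠀
⠀⠿⠿⠂⠂⠂⠀
⠀⠂⠂⠂⠶⠂⠀
⠀⠿⠿⣾⠂⠂⠀
⠀⠿⠿⠂⠂⠂⠀
⠀⠿⠿⠿⠿⠿⠀
⠿⠿⠿⠿⠿⠿⠿

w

⠀⠀⠀⠀⠀⠀⠀
⠀⠿⠿⠂⠂⠂⠀
⠀⠿⠿⠂⠂⠂⠀
⠀⠂⠂⣾⠶⠂⠀
⠀⠿⠿⠂⠂⠂⠀
⠀⠿⠿⠂⠂⠂⠀
⠀⠿⠿⠿⠿⠿⠀

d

⠀⠀⠀⠀⠀⠀⠀
⠿⠿⠂⠂⠂⠿⠀
⠿⠿⠂⠂⠂⠿⠀
⠂⠂⠂⣾⠂⠿⠀
⠿⠿⠂⠂⠂⠿⠀
⠿⠿⠂⠂⠂⠿⠀
⠿⠿⠿⠿⠿⠀⠀

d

⠀⠀⠀⠀⠀⠀⠀
⠿⠂⠂⠂⠿⠿⠀
⠿⠂⠂⠂⠿⠿⠀
⠂⠂⠶⣾⠿⠿⠀
⠿⠂⠂⠂⠿⠿⠀
⠿⠂⠂⠂⠿⠿⠀
⠿⠿⠿⠿⠀⠀⠀

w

⠀⠀⠀⠀⠀⠀⠀
⠀⠂⠂⠂⠿⠿⠀
⠿⠂⠂⠂⠿⠿⠀
⠿⠂⠂⣾⠿⠿⠀
⠂⠂⠶⠂⠿⠿⠀
⠿⠂⠂⠂⠿⠿⠀
⠿⠂⠂⠂⠿⠿⠀

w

⠀⠀⠀⠀⠀⠀⠀
⠀⠿⠿⠿⠿⠿⠀
⠀⠂⠂⠂⠿⠿⠀
⠿⠂⠂⣾⠿⠿⠀
⠿⠂⠂⠂⠿⠿⠀
⠂⠂⠶⠂⠿⠿⠀
⠿⠂⠂⠂⠿⠿⠀

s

⠀⠿⠿⠿⠿⠿⠀
⠀⠂⠂⠂⠿⠿⠀
⠿⠂⠂⠂⠿⠿⠀
⠿⠂⠂⣾⠿⠿⠀
⠂⠂⠶⠂⠿⠿⠀
⠿⠂⠂⠂⠿⠿⠀
⠿⠂⠂⠂⠿⠿⠀

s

⠀⠂⠂⠂⠿⠿⠀
⠿⠂⠂⠂⠿⠿⠀
⠿⠂⠂⠂⠿⠿⠀
⠂⠂⠶⣾⠿⠿⠀
⠿⠂⠂⠂⠿⠿⠀
⠿⠂⠂⠂⠿⠿⠀
⠿⠿⠿⠿⠀⠀⠀

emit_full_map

⠀⠀⠿⠿⠿⠿⠿
⠀⠀⠂⠂⠂⠿⠿
⠿⠿⠂⠂⠂⠿⠿
⠿⠿⠂⠂⠂⠿⠿
⠂⠂⠂⠶⣾⠿⠿
⠿⠿⠂⠂⠂⠿⠿
⠿⠿⠂⠂⠂⠿⠿
⠿⠿⠿⠿⠿⠀⠀

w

⠀⠿⠿⠿⠿⠿⠀
⠀⠂⠂⠂⠿⠿⠀
⠿⠂⠂⠂⠿⠿⠀
⠿⠂⠂⣾⠿⠿⠀
⠂⠂⠶⠂⠿⠿⠀
⠿⠂⠂⠂⠿⠿⠀
⠿⠂⠂⠂⠿⠿⠀

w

⠀⠀⠀⠀⠀⠀⠀
⠀⠿⠿⠿⠿⠿⠀
⠀⠂⠂⠂⠿⠿⠀
⠿⠂⠂⣾⠿⠿⠀
⠿⠂⠂⠂⠿⠿⠀
⠂⠂⠶⠂⠿⠿⠀
⠿⠂⠂⠂⠿⠿⠀

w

⠀⠀⠀⠀⠀⠀⠀
⠀⠿⠿⠿⠿⠿⠀
⠀⠿⠿⠿⠿⠿⠀
⠀⠂⠂⣾⠿⠿⠀
⠿⠂⠂⠂⠿⠿⠀
⠿⠂⠂⠂⠿⠿⠀
⠂⠂⠶⠂⠿⠿⠀

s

⠀⠿⠿⠿⠿⠿⠀
⠀⠿⠿⠿⠿⠿⠀
⠀⠂⠂⠂⠿⠿⠀
⠿⠂⠂⣾⠿⠿⠀
⠿⠂⠂⠂⠿⠿⠀
⠂⠂⠶⠂⠿⠿⠀
⠿⠂⠂⠂⠿⠿⠀

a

⠀⠀⠿⠿⠿⠿⠿
⠀⠿⠿⠿⠿⠿⠿
⠀⠿⠂⠂⠂⠿⠿
⠿⠿⠂⣾⠂⠿⠿
⠿⠿⠂⠂⠂⠿⠿
⠂⠂⠂⠶⠂⠿⠿
⠿⠿⠂⠂⠂⠿⠿

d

⠀⠿⠿⠿⠿⠿⠀
⠿⠿⠿⠿⠿⠿⠀
⠿⠂⠂⠂⠿⠿⠀
⠿⠂⠂⣾⠿⠿⠀
⠿⠂⠂⠂⠿⠿⠀
⠂⠂⠶⠂⠿⠿⠀
⠿⠂⠂⠂⠿⠿⠀

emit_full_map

⠀⠀⠿⠿⠿⠿⠿
⠀⠿⠿⠿⠿⠿⠿
⠀⠿⠂⠂⠂⠿⠿
⠿⠿⠂⠂⣾⠿⠿
⠿⠿⠂⠂⠂⠿⠿
⠂⠂⠂⠶⠂⠿⠿
⠿⠿⠂⠂⠂⠿⠿
⠿⠿⠂⠂⠂⠿⠿
⠿⠿⠿⠿⠿⠀⠀

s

⠿⠿⠿⠿⠿⠿⠀
⠿⠂⠂⠂⠿⠿⠀
⠿⠂⠂⠂⠿⠿⠀
⠿⠂⠂⣾⠿⠿⠀
⠂⠂⠶⠂⠿⠿⠀
⠿⠂⠂⠂⠿⠿⠀
⠿⠂⠂⠂⠿⠿⠀

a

⠀⠿⠿⠿⠿⠿⠿
⠀⠿⠂⠂⠂⠿⠿
⠿⠿⠂⠂⠂⠿⠿
⠿⠿⠂⣾⠂⠿⠿
⠂⠂⠂⠶⠂⠿⠿
⠿⠿⠂⠂⠂⠿⠿
⠿⠿⠂⠂⠂⠿⠿

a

⠀⠀⠿⠿⠿⠿⠿
⠀⠿⠿⠂⠂⠂⠿
⠀⠿⠿⠂⠂⠂⠿
⠀⠿⠿⣾⠂⠂⠿
⠀⠂⠂⠂⠶⠂⠿
⠀⠿⠿⠂⠂⠂⠿
⠀⠿⠿⠂⠂⠂⠿

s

⠀⠿⠿⠂⠂⠂⠿
⠀⠿⠿⠂⠂⠂⠿
⠀⠿⠿⠂⠂⠂⠿
⠀⠂⠂⣾⠶⠂⠿
⠀⠿⠿⠂⠂⠂⠿
⠀⠿⠿⠂⠂⠂⠿
⠀⠿⠿⠿⠿⠿⠀

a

⠀⠀⠿⠿⠂⠂⠂
⠀⠿⠿⠿⠂⠂⠂
⠀⠿⠿⠿⠂⠂⠂
⠀⠂⠂⣾⠂⠶⠂
⠀⠿⠿⠿⠂⠂⠂
⠀⠿⠿⠿⠂⠂⠂
⠀⠀⠿⠿⠿⠿⠿

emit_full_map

⠀⠀⠀⠿⠿⠿⠿⠿
⠀⠀⠿⠿⠿⠿⠿⠿
⠀⠿⠿⠂⠂⠂⠿⠿
⠿⠿⠿⠂⠂⠂⠿⠿
⠿⠿⠿⠂⠂⠂⠿⠿
⠂⠂⣾⠂⠶⠂⠿⠿
⠿⠿⠿⠂⠂⠂⠿⠿
⠿⠿⠿⠂⠂⠂⠿⠿
⠀⠿⠿⠿⠿⠿⠀⠀

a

⠀⠀⠀⠿⠿⠂⠂
⠀⠿⠿⠿⠿⠂⠂
⠀⠿⠿⠿⠿⠂⠂
⠀⠂⠂⣾⠂⠂⠶
⠀⠿⠿⠿⠿⠂⠂
⠀⠿⠿⠿⠿⠂⠂
⠀⠀⠀⠿⠿⠿⠿

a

⠀⠀⠀⠀⠿⠿⠂
⠀⠂⠿⠿⠿⠿⠂
⠀⠂⠿⠿⠿⠿⠂
⠀⠂⠂⣾⠂⠂⠂
⠀⠿⠿⠿⠿⠿⠂
⠀⠿⠿⠿⠿⠿⠂
⠀⠀⠀⠀⠿⠿⠿

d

⠀⠀⠀⠿⠿⠂⠂
⠂⠿⠿⠿⠿⠂⠂
⠂⠿⠿⠿⠿⠂⠂
⠂⠂⠂⣾⠂⠂⠶
⠿⠿⠿⠿⠿⠂⠂
⠿⠿⠿⠿⠿⠂⠂
⠀⠀⠀⠿⠿⠿⠿

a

⠀⠀⠀⠀⠿⠿⠂
⠀⠂⠿⠿⠿⠿⠂
⠀⠂⠿⠿⠿⠿⠂
⠀⠂⠂⣾⠂⠂⠂
⠀⠿⠿⠿⠿⠿⠂
⠀⠿⠿⠿⠿⠿⠂
⠀⠀⠀⠀⠿⠿⠿

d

⠀⠀⠀⠿⠿⠂⠂
⠂⠿⠿⠿⠿⠂⠂
⠂⠿⠿⠿⠿⠂⠂
⠂⠂⠂⣾⠂⠂⠶
⠿⠿⠿⠿⠿⠂⠂
⠿⠿⠿⠿⠿⠂⠂
⠀⠀⠀⠿⠿⠿⠿


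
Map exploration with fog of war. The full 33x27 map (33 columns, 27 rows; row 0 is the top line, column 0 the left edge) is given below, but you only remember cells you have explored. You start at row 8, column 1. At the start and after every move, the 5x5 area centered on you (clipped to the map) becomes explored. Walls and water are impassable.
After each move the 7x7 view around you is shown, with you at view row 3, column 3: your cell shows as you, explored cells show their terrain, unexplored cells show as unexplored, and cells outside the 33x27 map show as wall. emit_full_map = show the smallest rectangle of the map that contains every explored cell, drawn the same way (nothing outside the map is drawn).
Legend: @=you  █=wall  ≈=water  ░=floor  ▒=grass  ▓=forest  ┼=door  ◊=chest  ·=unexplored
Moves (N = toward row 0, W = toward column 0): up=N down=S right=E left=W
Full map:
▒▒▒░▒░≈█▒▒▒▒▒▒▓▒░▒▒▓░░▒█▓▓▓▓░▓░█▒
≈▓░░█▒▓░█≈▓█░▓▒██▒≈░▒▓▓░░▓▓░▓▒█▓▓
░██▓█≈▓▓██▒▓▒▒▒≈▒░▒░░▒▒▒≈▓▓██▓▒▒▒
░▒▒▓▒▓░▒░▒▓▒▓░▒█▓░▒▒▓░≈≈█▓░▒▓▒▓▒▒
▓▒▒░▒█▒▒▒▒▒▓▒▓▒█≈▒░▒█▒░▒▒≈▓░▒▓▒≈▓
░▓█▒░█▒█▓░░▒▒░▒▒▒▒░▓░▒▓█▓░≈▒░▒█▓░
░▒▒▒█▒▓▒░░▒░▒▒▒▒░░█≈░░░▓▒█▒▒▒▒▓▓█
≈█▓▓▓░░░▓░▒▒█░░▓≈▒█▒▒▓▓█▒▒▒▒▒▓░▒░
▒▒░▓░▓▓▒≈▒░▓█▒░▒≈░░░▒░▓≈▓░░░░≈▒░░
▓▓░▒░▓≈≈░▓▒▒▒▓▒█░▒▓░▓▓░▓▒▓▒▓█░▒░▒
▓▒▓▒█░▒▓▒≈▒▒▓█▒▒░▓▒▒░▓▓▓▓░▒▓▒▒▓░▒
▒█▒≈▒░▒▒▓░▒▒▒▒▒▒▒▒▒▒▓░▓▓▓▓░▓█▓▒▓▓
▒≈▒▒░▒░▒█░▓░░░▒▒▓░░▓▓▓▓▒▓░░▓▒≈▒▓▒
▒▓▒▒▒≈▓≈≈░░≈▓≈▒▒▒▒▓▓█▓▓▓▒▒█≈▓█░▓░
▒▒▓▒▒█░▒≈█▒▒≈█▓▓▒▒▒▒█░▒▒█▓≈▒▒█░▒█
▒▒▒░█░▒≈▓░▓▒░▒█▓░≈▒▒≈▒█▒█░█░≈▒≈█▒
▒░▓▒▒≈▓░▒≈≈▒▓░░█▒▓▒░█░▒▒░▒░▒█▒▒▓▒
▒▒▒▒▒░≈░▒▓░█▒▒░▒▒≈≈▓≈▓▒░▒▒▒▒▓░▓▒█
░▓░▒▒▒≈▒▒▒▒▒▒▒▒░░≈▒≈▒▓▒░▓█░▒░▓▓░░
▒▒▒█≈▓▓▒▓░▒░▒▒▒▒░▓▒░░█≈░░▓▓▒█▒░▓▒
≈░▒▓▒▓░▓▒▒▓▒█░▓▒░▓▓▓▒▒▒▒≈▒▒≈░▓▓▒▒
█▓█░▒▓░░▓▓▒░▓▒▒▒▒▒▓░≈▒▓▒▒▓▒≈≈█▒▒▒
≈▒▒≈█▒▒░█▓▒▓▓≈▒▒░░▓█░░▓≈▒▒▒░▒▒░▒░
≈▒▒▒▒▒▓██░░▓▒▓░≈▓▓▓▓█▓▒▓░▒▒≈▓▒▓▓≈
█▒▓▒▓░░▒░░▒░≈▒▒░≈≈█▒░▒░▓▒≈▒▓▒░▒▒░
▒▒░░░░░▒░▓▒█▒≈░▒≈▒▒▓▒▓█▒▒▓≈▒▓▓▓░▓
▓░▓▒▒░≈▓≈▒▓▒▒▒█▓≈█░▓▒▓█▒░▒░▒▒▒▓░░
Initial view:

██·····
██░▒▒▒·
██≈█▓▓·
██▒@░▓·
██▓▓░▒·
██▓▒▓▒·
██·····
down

██░▒▒▒·
██≈█▓▓·
██▒▒░▓·
██▓@░▒·
██▓▒▓▒·
██▒█▒≈·
██·····

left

███░▒▒▒
███≈█▓▓
███▒▒░▓
███@▓░▒
███▓▒▓▒
███▒█▒≈
███····

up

███····
███░▒▒▒
███≈█▓▓
███@▒░▓
███▓▓░▒
███▓▒▓▒
███▒█▒≈

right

██·····
██░▒▒▒·
██≈█▓▓·
██▒@░▓·
██▓▓░▒·
██▓▒▓▒·
██▒█▒≈·

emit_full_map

░▒▒▒
≈█▓▓
▒@░▓
▓▓░▒
▓▒▓▒
▒█▒≈

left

███····
███░▒▒▒
███≈█▓▓
███@▒░▓
███▓▓░▒
███▓▒▓▒
███▒█▒≈

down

███░▒▒▒
███≈█▓▓
███▒▒░▓
███@▓░▒
███▓▒▓▒
███▒█▒≈
███····

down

███≈█▓▓
███▒▒░▓
███▓▓░▒
███@▒▓▒
███▒█▒≈
███▒≈▒·
███····

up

███░▒▒▒
███≈█▓▓
███▒▒░▓
███@▓░▒
███▓▒▓▒
███▒█▒≈
███▒≈▒·

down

███≈█▓▓
███▒▒░▓
███▓▓░▒
███@▒▓▒
███▒█▒≈
███▒≈▒·
███····

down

███▒▒░▓
███▓▓░▒
███▓▒▓▒
███@█▒≈
███▒≈▒·
███▒▓▒·
███····

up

███≈█▓▓
███▒▒░▓
███▓▓░▒
███@▒▓▒
███▒█▒≈
███▒≈▒·
███▒▓▒·

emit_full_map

░▒▒▒
≈█▓▓
▒▒░▓
▓▓░▒
@▒▓▒
▒█▒≈
▒≈▒·
▒▓▒·

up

███░▒▒▒
███≈█▓▓
███▒▒░▓
███@▓░▒
███▓▒▓▒
███▒█▒≈
███▒≈▒·

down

███≈█▓▓
███▒▒░▓
███▓▓░▒
███@▒▓▒
███▒█▒≈
███▒≈▒·
███▒▓▒·

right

██≈█▓▓·
██▒▒░▓·
██▓▓░▒·
██▓@▓▒·
██▒█▒≈·
██▒≈▒▒·
██▒▓▒··

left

███≈█▓▓
███▒▒░▓
███▓▓░▒
███@▒▓▒
███▒█▒≈
███▒≈▒▒
███▒▓▒·

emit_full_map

░▒▒▒
≈█▓▓
▒▒░▓
▓▓░▒
@▒▓▒
▒█▒≈
▒≈▒▒
▒▓▒·

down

███▒▒░▓
███▓▓░▒
███▓▒▓▒
███@█▒≈
███▒≈▒▒
███▒▓▒·
███····

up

███≈█▓▓
███▒▒░▓
███▓▓░▒
███@▒▓▒
███▒█▒≈
███▒≈▒▒
███▒▓▒·

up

███░▒▒▒
███≈█▓▓
███▒▒░▓
███@▓░▒
███▓▒▓▒
███▒█▒≈
███▒≈▒▒


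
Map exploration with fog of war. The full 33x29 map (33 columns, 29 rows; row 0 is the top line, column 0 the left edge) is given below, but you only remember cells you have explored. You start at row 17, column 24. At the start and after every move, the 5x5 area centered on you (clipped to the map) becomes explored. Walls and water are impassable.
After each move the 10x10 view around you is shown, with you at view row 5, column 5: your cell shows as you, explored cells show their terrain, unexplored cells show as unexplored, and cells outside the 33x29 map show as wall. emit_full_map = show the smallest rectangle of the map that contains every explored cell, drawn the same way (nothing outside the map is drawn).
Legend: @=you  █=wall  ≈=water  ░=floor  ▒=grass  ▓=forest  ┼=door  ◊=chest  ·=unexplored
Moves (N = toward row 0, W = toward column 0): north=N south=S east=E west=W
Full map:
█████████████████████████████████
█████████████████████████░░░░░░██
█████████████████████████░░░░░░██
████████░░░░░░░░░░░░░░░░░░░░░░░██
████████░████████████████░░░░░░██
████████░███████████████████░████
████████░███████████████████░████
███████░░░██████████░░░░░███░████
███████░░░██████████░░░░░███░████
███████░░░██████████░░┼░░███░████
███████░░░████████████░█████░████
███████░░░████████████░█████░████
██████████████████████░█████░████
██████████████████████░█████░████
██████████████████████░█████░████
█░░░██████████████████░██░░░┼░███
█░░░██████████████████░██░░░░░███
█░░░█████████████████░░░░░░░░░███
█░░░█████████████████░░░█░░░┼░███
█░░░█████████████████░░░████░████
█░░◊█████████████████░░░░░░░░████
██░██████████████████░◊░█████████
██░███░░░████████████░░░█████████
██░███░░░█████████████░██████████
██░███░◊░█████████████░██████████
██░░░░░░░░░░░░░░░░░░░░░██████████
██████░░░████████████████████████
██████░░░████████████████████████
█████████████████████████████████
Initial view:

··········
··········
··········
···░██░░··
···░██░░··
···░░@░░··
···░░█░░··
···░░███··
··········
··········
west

··········
··········
··········
···█░██░░·
···█░██░░·
···░░@░░░·
···░░░█░░·
···░░░███·
··········
··········

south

··········
··········
···█░██░░·
···█░██░░·
···░░░░░░·
···░░@█░░·
···░░░███·
···░░░░░··
··········
··········

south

··········
···█░██░░·
···█░██░░·
···░░░░░░·
···░░░█░░·
···░░@███·
···░░░░░··
···░◊░██··
··········
··········

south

···█░██░░·
···█░██░░·
···░░░░░░·
···░░░█░░·
···░░░███·
···░░@░░··
···░◊░██··
···░░░██··
··········
··········

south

···█░██░░·
···░░░░░░·
···░░░█░░·
···░░░███·
···░░░░░··
···░◊@██··
···░░░██··
···█░███··
··········
··········

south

···░░░░░░·
···░░░█░░·
···░░░███·
···░░░░░··
···░◊░██··
···░░@██··
···█░███··
···█░███··
··········
··········

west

····░░░░░░
····░░░█░░
····░░░███
···█░░░░░·
···█░◊░██·
···█░@░██·
···██░███·
···██░███·
··········
··········

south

····░░░█░░
····░░░███
···█░░░░░·
···█░◊░██·
···█░░░██·
···██@███·
···██░███·
···░░░██··
··········
··········

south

····░░░███
···█░░░░░·
···█░◊░██·
···█░░░██·
···██░███·
···██@███·
···░░░██··
···█████··
··········
··········

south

···█░░░░░·
···█░◊░██·
···█░░░██·
···██░███·
···██░███·
···░░@██··
···█████··
···█████··
··········
██████████

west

····█░░░░░
····█░◊░██
····█░░░██
···███░███
···███░███
···░░@░██·
···██████·
···██████·
··········
██████████

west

·····█░░░░
·····█░◊░█
·····█░░░█
···████░██
···████░██
···░░@░░██
···███████
···███████
··········
██████████

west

······█░░░
······█░◊░
······█░░░
···█████░█
···█████░█
···░░@░░░█
···███████
···███████
··········
██████████

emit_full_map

····█░██░░
····█░██░░
····░░░░░░
····░░░█░░
····░░░███
···█░░░░░·
···█░◊░██·
···█░░░██·
█████░███·
█████░███·
░░@░░░██··
████████··
████████··

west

·······█░░
·······█░◊
·······█░░
···██████░
···██████░
···░░@░░░░
···███████
···███████
··········
██████████

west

········█░
········█░
········█░
···███████
···███████
···░░@░░░░
···███████
···███████
··········
██████████

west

·········█
·········█
·········█
···███████
···███████
···░░@░░░░
···███████
···███████
··········
██████████

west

··········
··········
··········
···███████
···███████
···░░@░░░░
···███████
···███████
··········
██████████

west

··········
··········
··········
···███████
···███████
···░░@░░░░
···███████
···███████
··········
██████████

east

··········
··········
··········
··████████
··████████
··░░░@░░░░
··████████
··████████
··········
██████████


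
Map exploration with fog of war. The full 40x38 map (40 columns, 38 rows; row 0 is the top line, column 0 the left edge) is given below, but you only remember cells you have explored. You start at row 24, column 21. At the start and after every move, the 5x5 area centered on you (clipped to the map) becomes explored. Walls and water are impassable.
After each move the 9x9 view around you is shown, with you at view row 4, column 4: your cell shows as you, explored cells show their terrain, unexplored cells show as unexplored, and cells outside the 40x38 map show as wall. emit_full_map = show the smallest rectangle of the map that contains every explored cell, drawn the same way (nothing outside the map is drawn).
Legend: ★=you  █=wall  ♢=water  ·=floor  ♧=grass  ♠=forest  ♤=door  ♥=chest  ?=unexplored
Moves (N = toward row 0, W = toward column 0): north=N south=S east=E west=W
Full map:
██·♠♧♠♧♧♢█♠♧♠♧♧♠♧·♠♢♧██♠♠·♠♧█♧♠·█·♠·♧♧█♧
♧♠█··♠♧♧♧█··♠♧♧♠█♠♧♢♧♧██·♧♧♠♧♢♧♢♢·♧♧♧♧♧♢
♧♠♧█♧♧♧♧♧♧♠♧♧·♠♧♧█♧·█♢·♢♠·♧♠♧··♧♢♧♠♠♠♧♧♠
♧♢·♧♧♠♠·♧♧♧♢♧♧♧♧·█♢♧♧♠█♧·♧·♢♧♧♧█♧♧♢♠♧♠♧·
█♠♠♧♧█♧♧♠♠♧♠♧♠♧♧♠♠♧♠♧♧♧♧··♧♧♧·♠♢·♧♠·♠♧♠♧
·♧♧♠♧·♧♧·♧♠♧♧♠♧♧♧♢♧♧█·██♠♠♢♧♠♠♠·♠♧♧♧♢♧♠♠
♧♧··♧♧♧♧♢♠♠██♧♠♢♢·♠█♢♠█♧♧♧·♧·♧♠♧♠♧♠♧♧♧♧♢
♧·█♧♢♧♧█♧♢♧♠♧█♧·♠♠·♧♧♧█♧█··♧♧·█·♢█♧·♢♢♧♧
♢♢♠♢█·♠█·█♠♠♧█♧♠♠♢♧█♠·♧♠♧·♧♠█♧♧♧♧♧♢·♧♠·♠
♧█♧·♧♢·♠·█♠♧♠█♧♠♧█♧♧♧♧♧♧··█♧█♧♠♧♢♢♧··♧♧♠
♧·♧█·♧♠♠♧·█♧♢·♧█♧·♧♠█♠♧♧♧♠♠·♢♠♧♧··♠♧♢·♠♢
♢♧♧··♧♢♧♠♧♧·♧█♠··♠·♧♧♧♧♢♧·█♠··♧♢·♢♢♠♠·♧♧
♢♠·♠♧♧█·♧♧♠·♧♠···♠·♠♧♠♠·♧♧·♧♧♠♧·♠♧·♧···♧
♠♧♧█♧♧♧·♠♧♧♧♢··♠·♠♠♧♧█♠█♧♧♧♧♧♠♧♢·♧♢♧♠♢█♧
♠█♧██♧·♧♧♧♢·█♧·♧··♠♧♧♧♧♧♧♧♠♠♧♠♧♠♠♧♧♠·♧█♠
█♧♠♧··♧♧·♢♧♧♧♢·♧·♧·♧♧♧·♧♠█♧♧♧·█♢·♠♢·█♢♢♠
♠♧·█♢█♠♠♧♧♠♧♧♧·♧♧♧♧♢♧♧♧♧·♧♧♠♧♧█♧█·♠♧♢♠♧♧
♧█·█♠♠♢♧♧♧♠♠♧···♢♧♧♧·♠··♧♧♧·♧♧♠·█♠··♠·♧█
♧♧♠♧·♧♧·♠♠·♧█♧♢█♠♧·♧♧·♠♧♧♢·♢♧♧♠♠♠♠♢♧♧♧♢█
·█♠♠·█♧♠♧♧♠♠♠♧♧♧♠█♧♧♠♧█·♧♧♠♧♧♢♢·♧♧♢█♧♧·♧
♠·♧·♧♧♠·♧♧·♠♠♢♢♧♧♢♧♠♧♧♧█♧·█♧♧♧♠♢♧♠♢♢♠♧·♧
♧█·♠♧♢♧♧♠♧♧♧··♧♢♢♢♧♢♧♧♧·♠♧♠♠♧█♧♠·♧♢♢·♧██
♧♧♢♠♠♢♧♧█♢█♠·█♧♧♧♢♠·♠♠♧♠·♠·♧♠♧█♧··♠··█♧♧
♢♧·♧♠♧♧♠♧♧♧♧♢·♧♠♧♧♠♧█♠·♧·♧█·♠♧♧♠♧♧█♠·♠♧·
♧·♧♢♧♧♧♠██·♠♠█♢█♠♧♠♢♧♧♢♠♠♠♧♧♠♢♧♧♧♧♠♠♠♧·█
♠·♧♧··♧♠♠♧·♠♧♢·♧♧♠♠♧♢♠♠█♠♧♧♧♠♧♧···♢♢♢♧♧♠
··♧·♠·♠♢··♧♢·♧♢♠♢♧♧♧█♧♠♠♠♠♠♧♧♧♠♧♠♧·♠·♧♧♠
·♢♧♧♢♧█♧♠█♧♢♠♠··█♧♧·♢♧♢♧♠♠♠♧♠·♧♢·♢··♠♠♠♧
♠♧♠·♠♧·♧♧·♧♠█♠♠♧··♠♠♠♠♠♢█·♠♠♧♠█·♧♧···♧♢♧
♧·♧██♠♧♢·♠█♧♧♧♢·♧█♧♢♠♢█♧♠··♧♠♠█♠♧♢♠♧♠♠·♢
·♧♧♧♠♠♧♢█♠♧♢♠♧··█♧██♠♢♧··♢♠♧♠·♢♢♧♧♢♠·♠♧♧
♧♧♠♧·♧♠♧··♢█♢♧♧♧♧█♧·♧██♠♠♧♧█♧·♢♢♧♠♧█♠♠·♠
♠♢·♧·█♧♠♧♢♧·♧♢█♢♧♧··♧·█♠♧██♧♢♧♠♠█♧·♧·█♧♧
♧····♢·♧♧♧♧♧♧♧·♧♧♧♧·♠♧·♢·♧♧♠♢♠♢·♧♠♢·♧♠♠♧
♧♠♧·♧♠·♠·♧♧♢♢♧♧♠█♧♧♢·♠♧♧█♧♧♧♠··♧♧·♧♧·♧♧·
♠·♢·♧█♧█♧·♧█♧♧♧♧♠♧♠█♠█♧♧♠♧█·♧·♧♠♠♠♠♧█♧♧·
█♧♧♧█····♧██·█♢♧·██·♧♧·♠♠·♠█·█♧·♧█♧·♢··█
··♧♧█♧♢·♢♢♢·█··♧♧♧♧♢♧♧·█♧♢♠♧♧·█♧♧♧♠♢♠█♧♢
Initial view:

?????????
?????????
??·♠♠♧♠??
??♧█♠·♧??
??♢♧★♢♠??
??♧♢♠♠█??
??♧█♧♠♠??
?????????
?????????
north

?????????
?????????
??♢♧♧♧·??
??·♠♠♧♠??
??♧█★·♧??
??♢♧♧♢♠??
??♧♢♠♠█??
??♧█♧♠♠??
?????????

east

?????????
?????????
?♢♧♧♧·♠??
?·♠♠♧♠·??
?♧█♠★♧·??
?♢♧♧♢♠♠??
?♧♢♠♠█♠??
?♧█♧♠♠???
?????????

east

?????????
?????????
♢♧♧♧·♠♧??
·♠♠♧♠·♠??
♧█♠·★·♧??
♢♧♧♢♠♠♠??
♧♢♠♠█♠♧??
♧█♧♠♠????
?????????

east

?????????
?????????
♧♧♧·♠♧♠??
♠♠♧♠·♠·??
█♠·♧★♧█??
♧♧♢♠♠♠♧??
♢♠♠█♠♧♧??
█♧♠♠?????
?????????

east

?????????
?????????
♧♧·♠♧♠♠??
♠♧♠·♠·♧??
♠·♧·★█·??
♧♢♠♠♠♧♧??
♠♠█♠♧♧♧??
♧♠♠??????
?????????

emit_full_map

♢♧♧♧·♠♧♠♠
·♠♠♧♠·♠·♧
♧█♠·♧·★█·
♢♧♧♢♠♠♠♧♧
♧♢♠♠█♠♧♧♧
♧█♧♠♠????

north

?????????
?????????
??█♧·█♧??
♧♧·♠♧♠♠??
♠♧♠·★·♧??
♠·♧·♧█·??
♧♢♠♠♠♧♧??
♠♠█♠♧♧♧??
♧♠♠??????

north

?????????
?????????
??·♧♧♠♧??
??█♧·█♧??
♧♧·♠★♠♠??
♠♧♠·♠·♧??
♠·♧·♧█·??
♧♢♠♠♠♧♧??
♠♠█♠♧♧♧??

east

?????????
?????????
?·♧♧♠♧♧??
?█♧·█♧♧??
♧·♠♧★♠♧??
♧♠·♠·♧♠??
·♧·♧█·♠??
♢♠♠♠♧♧???
♠█♠♧♧♧???

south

?????????
?·♧♧♠♧♧??
?█♧·█♧♧??
♧·♠♧♠♠♧??
♧♠·♠★♧♠??
·♧·♧█·♠??
♢♠♠♠♧♧♠??
♠█♠♧♧♧???
♠♠???????

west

?????????
??·♧♧♠♧♧?
??█♧·█♧♧?
♧♧·♠♧♠♠♧?
♠♧♠·★·♧♠?
♠·♧·♧█·♠?
♧♢♠♠♠♧♧♠?
♠♠█♠♧♧♧??
♧♠♠??????

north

?????????
?????????
??·♧♧♠♧♧?
??█♧·█♧♧?
♧♧·♠★♠♠♧?
♠♧♠·♠·♧♠?
♠·♧·♧█·♠?
♧♢♠♠♠♧♧♠?
♠♠█♠♧♧♧??

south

?????????
??·♧♧♠♧♧?
??█♧·█♧♧?
♧♧·♠♧♠♠♧?
♠♧♠·★·♧♠?
♠·♧·♧█·♠?
♧♢♠♠♠♧♧♠?
♠♠█♠♧♧♧??
♧♠♠??????

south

??·♧♧♠♧♧?
??█♧·█♧♧?
♧♧·♠♧♠♠♧?
♠♧♠·♠·♧♠?
♠·♧·★█·♠?
♧♢♠♠♠♧♧♠?
♠♠█♠♧♧♧??
♧♠♠??????
?????????

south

??█♧·█♧♧?
♧♧·♠♧♠♠♧?
♠♧♠·♠·♧♠?
♠·♧·♧█·♠?
♧♢♠♠★♧♧♠?
♠♠█♠♧♧♧??
♧♠♠♠♠♠♧??
?????????
?????????

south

♧♧·♠♧♠♠♧?
♠♧♠·♠·♧♠?
♠·♧·♧█·♠?
♧♢♠♠♠♧♧♠?
♠♠█♠★♧♧??
♧♠♠♠♠♠♧??
??♧♠♠♠♧??
?????????
?????????

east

♧·♠♧♠♠♧??
♧♠·♠·♧♠??
·♧·♧█·♠??
♢♠♠♠♧♧♠??
♠█♠♧★♧♠??
♠♠♠♠♠♧♧??
?♧♠♠♠♧♠??
?????????
?????????

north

?█♧·█♧♧??
♧·♠♧♠♠♧??
♧♠·♠·♧♠??
·♧·♧█·♠??
♢♠♠♠★♧♠??
♠█♠♧♧♧♠??
♠♠♠♠♠♧♧??
?♧♠♠♠♧♠??
?????????

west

??█♧·█♧♧?
♧♧·♠♧♠♠♧?
♠♧♠·♠·♧♠?
♠·♧·♧█·♠?
♧♢♠♠★♧♧♠?
♠♠█♠♧♧♧♠?
♧♠♠♠♠♠♧♧?
??♧♠♠♠♧♠?
?????????

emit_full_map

????·♧♧♠♧♧
????█♧·█♧♧
♢♧♧♧·♠♧♠♠♧
·♠♠♧♠·♠·♧♠
♧█♠·♧·♧█·♠
♢♧♧♢♠♠★♧♧♠
♧♢♠♠█♠♧♧♧♠
♧█♧♠♠♠♠♠♧♧
????♧♠♠♠♧♠

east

?█♧·█♧♧??
♧·♠♧♠♠♧??
♧♠·♠·♧♠??
·♧·♧█·♠??
♢♠♠♠★♧♠??
♠█♠♧♧♧♠??
♠♠♠♠♠♧♧??
?♧♠♠♠♧♠??
?????????

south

♧·♠♧♠♠♧??
♧♠·♠·♧♠??
·♧·♧█·♠??
♢♠♠♠♧♧♠??
♠█♠♧★♧♠??
♠♠♠♠♠♧♧??
?♧♠♠♠♧♠??
?????????
?????????

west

♧♧·♠♧♠♠♧?
♠♧♠·♠·♧♠?
♠·♧·♧█·♠?
♧♢♠♠♠♧♧♠?
♠♠█♠★♧♧♠?
♧♠♠♠♠♠♧♧?
??♧♠♠♠♧♠?
?????????
?????????


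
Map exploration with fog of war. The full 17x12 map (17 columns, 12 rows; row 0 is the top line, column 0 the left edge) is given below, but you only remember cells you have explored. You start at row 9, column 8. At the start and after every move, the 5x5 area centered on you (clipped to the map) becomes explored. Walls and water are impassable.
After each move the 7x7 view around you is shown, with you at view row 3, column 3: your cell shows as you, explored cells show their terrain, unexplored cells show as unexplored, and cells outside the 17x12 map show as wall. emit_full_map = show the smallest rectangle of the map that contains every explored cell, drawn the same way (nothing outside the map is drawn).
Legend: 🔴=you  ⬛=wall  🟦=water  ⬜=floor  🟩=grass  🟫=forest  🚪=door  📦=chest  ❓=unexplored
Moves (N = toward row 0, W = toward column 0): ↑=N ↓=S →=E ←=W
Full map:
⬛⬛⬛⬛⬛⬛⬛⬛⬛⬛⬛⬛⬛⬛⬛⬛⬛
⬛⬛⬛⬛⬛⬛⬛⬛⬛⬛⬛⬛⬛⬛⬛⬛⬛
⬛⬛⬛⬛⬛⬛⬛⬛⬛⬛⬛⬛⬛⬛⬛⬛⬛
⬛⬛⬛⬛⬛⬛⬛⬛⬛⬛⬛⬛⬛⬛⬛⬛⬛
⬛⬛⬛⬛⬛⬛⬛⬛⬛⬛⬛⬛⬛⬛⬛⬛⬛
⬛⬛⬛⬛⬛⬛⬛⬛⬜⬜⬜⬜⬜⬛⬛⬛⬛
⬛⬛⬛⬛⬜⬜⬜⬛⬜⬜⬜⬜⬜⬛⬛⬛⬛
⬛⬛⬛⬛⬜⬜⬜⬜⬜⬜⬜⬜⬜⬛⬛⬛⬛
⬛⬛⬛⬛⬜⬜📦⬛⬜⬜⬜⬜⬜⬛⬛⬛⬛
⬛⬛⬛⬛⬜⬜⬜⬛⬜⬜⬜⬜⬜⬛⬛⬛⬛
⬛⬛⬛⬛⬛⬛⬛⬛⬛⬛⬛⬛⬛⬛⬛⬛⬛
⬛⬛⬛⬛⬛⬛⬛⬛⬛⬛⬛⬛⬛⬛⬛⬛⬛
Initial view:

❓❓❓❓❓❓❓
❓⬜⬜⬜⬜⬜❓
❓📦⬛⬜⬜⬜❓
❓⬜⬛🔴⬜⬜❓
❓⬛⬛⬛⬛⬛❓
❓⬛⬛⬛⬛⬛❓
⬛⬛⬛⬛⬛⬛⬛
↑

❓❓❓❓❓❓❓
❓⬜⬛⬜⬜⬜❓
❓⬜⬜⬜⬜⬜❓
❓📦⬛🔴⬜⬜❓
❓⬜⬛⬜⬜⬜❓
❓⬛⬛⬛⬛⬛❓
❓⬛⬛⬛⬛⬛❓

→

❓❓❓❓❓❓❓
⬜⬛⬜⬜⬜⬜❓
⬜⬜⬜⬜⬜⬜❓
📦⬛⬜🔴⬜⬜❓
⬜⬛⬜⬜⬜⬜❓
⬛⬛⬛⬛⬛⬛❓
⬛⬛⬛⬛⬛❓❓

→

❓❓❓❓❓❓❓
⬛⬜⬜⬜⬜⬜❓
⬜⬜⬜⬜⬜⬜❓
⬛⬜⬜🔴⬜⬜❓
⬛⬜⬜⬜⬜⬜❓
⬛⬛⬛⬛⬛⬛❓
⬛⬛⬛⬛❓❓❓

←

❓❓❓❓❓❓❓
⬜⬛⬜⬜⬜⬜⬜
⬜⬜⬜⬜⬜⬜⬜
📦⬛⬜🔴⬜⬜⬜
⬜⬛⬜⬜⬜⬜⬜
⬛⬛⬛⬛⬛⬛⬛
⬛⬛⬛⬛⬛❓❓

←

❓❓❓❓❓❓❓
❓⬜⬛⬜⬜⬜⬜
❓⬜⬜⬜⬜⬜⬜
❓📦⬛🔴⬜⬜⬜
❓⬜⬛⬜⬜⬜⬜
❓⬛⬛⬛⬛⬛⬛
❓⬛⬛⬛⬛⬛❓

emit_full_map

⬜⬛⬜⬜⬜⬜⬜
⬜⬜⬜⬜⬜⬜⬜
📦⬛🔴⬜⬜⬜⬜
⬜⬛⬜⬜⬜⬜⬜
⬛⬛⬛⬛⬛⬛⬛
⬛⬛⬛⬛⬛❓❓

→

❓❓❓❓❓❓❓
⬜⬛⬜⬜⬜⬜⬜
⬜⬜⬜⬜⬜⬜⬜
📦⬛⬜🔴⬜⬜⬜
⬜⬛⬜⬜⬜⬜⬜
⬛⬛⬛⬛⬛⬛⬛
⬛⬛⬛⬛⬛❓❓

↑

❓❓❓❓❓❓❓
❓⬛⬜⬜⬜⬜❓
⬜⬛⬜⬜⬜⬜⬜
⬜⬜⬜🔴⬜⬜⬜
📦⬛⬜⬜⬜⬜⬜
⬜⬛⬜⬜⬜⬜⬜
⬛⬛⬛⬛⬛⬛⬛

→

❓❓❓❓❓❓❓
⬛⬜⬜⬜⬜⬜❓
⬛⬜⬜⬜⬜⬜❓
⬜⬜⬜🔴⬜⬜❓
⬛⬜⬜⬜⬜⬜❓
⬛⬜⬜⬜⬜⬜❓
⬛⬛⬛⬛⬛⬛❓

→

❓❓❓❓❓❓❓
⬜⬜⬜⬜⬜⬛❓
⬜⬜⬜⬜⬜⬛❓
⬜⬜⬜🔴⬜⬛❓
⬜⬜⬜⬜⬜⬛❓
⬜⬜⬜⬜⬜⬛❓
⬛⬛⬛⬛⬛❓❓

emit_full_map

❓⬛⬜⬜⬜⬜⬜⬛
⬜⬛⬜⬜⬜⬜⬜⬛
⬜⬜⬜⬜⬜🔴⬜⬛
📦⬛⬜⬜⬜⬜⬜⬛
⬜⬛⬜⬜⬜⬜⬜⬛
⬛⬛⬛⬛⬛⬛⬛❓
⬛⬛⬛⬛⬛❓❓❓

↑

❓❓❓❓❓❓❓
❓⬛⬛⬛⬛⬛❓
⬜⬜⬜⬜⬜⬛❓
⬜⬜⬜🔴⬜⬛❓
⬜⬜⬜⬜⬜⬛❓
⬜⬜⬜⬜⬜⬛❓
⬜⬜⬜⬜⬜⬛❓

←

❓❓❓❓❓❓❓
❓⬛⬛⬛⬛⬛⬛
⬛⬜⬜⬜⬜⬜⬛
⬛⬜⬜🔴⬜⬜⬛
⬜⬜⬜⬜⬜⬜⬛
⬛⬜⬜⬜⬜⬜⬛
⬛⬜⬜⬜⬜⬜⬛

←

❓❓❓❓❓❓❓
❓⬛⬛⬛⬛⬛⬛
❓⬛⬜⬜⬜⬜⬜
⬜⬛⬜🔴⬜⬜⬜
⬜⬜⬜⬜⬜⬜⬜
📦⬛⬜⬜⬜⬜⬜
⬜⬛⬜⬜⬜⬜⬜

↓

❓⬛⬛⬛⬛⬛⬛
❓⬛⬜⬜⬜⬜⬜
⬜⬛⬜⬜⬜⬜⬜
⬜⬜⬜🔴⬜⬜⬜
📦⬛⬜⬜⬜⬜⬜
⬜⬛⬜⬜⬜⬜⬜
⬛⬛⬛⬛⬛⬛⬛

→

⬛⬛⬛⬛⬛⬛⬛
⬛⬜⬜⬜⬜⬜⬛
⬛⬜⬜⬜⬜⬜⬛
⬜⬜⬜🔴⬜⬜⬛
⬛⬜⬜⬜⬜⬜⬛
⬛⬜⬜⬜⬜⬜⬛
⬛⬛⬛⬛⬛⬛❓

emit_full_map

❓⬛⬛⬛⬛⬛⬛⬛
❓⬛⬜⬜⬜⬜⬜⬛
⬜⬛⬜⬜⬜⬜⬜⬛
⬜⬜⬜⬜🔴⬜⬜⬛
📦⬛⬜⬜⬜⬜⬜⬛
⬜⬛⬜⬜⬜⬜⬜⬛
⬛⬛⬛⬛⬛⬛⬛❓
⬛⬛⬛⬛⬛❓❓❓

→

⬛⬛⬛⬛⬛⬛❓
⬜⬜⬜⬜⬜⬛❓
⬜⬜⬜⬜⬜⬛❓
⬜⬜⬜🔴⬜⬛❓
⬜⬜⬜⬜⬜⬛❓
⬜⬜⬜⬜⬜⬛❓
⬛⬛⬛⬛⬛❓❓

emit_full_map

❓⬛⬛⬛⬛⬛⬛⬛
❓⬛⬜⬜⬜⬜⬜⬛
⬜⬛⬜⬜⬜⬜⬜⬛
⬜⬜⬜⬜⬜🔴⬜⬛
📦⬛⬜⬜⬜⬜⬜⬛
⬜⬛⬜⬜⬜⬜⬜⬛
⬛⬛⬛⬛⬛⬛⬛❓
⬛⬛⬛⬛⬛❓❓❓


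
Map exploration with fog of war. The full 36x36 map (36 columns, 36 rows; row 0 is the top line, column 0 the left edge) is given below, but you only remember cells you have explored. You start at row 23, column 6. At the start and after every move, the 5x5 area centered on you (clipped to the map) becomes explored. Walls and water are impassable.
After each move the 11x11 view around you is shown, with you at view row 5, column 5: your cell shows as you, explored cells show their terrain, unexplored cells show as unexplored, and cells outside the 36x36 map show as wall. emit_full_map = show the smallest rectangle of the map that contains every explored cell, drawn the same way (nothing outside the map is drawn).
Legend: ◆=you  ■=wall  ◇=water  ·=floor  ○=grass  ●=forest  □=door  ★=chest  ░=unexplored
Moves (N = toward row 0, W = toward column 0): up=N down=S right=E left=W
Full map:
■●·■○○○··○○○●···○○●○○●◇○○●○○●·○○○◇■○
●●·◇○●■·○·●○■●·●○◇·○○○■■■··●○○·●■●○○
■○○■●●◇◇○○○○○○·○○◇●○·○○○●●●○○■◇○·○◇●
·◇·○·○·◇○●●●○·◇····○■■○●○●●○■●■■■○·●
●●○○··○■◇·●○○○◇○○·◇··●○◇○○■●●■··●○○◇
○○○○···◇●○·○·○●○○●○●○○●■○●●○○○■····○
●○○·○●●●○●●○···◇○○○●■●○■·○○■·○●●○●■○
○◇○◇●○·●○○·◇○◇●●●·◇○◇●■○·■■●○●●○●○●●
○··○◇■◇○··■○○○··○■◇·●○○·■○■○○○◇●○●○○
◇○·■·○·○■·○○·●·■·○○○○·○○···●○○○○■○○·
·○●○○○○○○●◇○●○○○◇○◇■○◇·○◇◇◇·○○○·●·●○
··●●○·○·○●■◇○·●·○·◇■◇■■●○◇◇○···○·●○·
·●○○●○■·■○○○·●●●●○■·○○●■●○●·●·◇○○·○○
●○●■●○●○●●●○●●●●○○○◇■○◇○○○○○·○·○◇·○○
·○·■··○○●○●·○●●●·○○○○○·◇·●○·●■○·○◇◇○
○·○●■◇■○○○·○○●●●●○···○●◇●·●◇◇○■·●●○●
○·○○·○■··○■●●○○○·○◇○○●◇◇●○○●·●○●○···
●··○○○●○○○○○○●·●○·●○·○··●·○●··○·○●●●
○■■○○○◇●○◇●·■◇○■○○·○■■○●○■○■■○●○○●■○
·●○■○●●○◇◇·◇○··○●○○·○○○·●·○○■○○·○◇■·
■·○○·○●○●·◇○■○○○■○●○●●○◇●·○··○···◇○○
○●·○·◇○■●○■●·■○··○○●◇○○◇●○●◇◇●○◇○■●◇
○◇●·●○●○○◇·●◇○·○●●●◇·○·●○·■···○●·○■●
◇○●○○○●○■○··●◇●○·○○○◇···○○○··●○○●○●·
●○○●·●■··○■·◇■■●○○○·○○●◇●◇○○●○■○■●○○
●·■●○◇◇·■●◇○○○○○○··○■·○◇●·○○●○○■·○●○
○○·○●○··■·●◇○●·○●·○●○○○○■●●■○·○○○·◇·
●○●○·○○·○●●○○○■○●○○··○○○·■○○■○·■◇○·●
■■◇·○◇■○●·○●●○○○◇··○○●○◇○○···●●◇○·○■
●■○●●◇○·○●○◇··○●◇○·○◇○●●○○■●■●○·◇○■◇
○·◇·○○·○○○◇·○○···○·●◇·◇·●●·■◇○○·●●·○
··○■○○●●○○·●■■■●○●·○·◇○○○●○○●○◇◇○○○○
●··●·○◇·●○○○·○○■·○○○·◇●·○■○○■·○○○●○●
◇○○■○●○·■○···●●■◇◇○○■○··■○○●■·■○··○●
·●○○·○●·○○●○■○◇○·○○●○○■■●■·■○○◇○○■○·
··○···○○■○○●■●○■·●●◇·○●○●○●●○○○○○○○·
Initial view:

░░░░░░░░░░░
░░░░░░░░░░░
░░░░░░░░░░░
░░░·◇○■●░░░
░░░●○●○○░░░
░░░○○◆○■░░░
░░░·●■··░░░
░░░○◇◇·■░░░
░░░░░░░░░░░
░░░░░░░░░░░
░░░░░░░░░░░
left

░░░░░░░░░░░
░░░░░░░░░░░
░░░░░░░░░░░
░░░○·◇○■●░░
░░░·●○●○○░░
░░░○○◆●○■░░
░░░●·●■··░░
░░░●○◇◇·■░░
░░░░░░░░░░░
░░░░░░░░░░░
░░░░░░░░░░░

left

■░░░░░░░░░░
■░░░░░░░░░░
■░░░░░░░░░░
■░░·○·◇○■●░
■░░●·●○●○○░
■░░●○◆○●○■░
■░░○●·●■··░
■░░■●○◇◇·■░
■░░░░░░░░░░
■░░░░░░░░░░
■░░░░░░░░░░

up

■░░░░░░░░░░
■░░░░░░░░░░
■░░░░░░░░░░
■░░○○·○●░░░
■░░·○·◇○■●░
■░░●·◆○●○○░
■░░●○○○●○■░
■░░○●·●■··░
■░░■●○◇◇·■░
■░░░░░░░░░░
■░░░░░░░░░░

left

■■░░░░░░░░░
■■░░░░░░░░░
■■░░░░░░░░░
■■░·○○·○●░░
■■░●·○·◇○■●
■■░◇●◆●○●○○
■■░○●○○○●○■
■■░○○●·●■··
■■░░■●○◇◇·■
■■░░░░░░░░░
■■░░░░░░░░░

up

■■░░░░░░░░░
■■░░░░░░░░░
■■░░░░░░░░░
■■░●○■○●░░░
■■░·○○·○●░░
■■░●·◆·◇○■●
■■░◇●·●○●○○
■■░○●○○○●○■
■■░○○●·●■··
■■░░■●○◇◇·■
■■░░░░░░░░░

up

■■░░░░░░░░░
■■░░░░░░░░░
■■░░░░░░░░░
■■░■■○○○░░░
■■░●○■○●░░░
■■░·○◆·○●░░
■■░●·○·◇○■●
■■░◇●·●○●○○
■■░○●○○○●○■
■■░○○●·●■··
■■░░■●○◇◇·■

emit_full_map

■■○○○░░░
●○■○●░░░
·○◆·○●░░
●·○·◇○■●
◇●·●○●○○
○●○○○●○■
○○●·●■··
░■●○◇◇·■

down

■■░░░░░░░░░
■■░░░░░░░░░
■■░■■○○○░░░
■■░●○■○●░░░
■■░·○○·○●░░
■■░●·◆·◇○■●
■■░◇●·●○●○○
■■░○●○○○●○■
■■░○○●·●■··
■■░░■●○◇◇·■
■■░░░░░░░░░

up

■■░░░░░░░░░
■■░░░░░░░░░
■■░░░░░░░░░
■■░■■○○○░░░
■■░●○■○●░░░
■■░·○◆·○●░░
■■░●·○·◇○■●
■■░◇●·●○●○○
■■░○●○○○●○■
■■░○○●·●■··
■■░░■●○◇◇·■

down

■■░░░░░░░░░
■■░░░░░░░░░
■■░■■○○○░░░
■■░●○■○●░░░
■■░·○○·○●░░
■■░●·◆·◇○■●
■■░◇●·●○●○○
■■░○●○○○●○■
■■░○○●·●■··
■■░░■●○◇◇·■
■■░░░░░░░░░

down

■■░░░░░░░░░
■■░■■○○○░░░
■■░●○■○●░░░
■■░·○○·○●░░
■■░●·○·◇○■●
■■░◇●◆●○●○○
■■░○●○○○●○■
■■░○○●·●■··
■■░░■●○◇◇·■
■■░░░░░░░░░
■■░░░░░░░░░

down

■■░■■○○○░░░
■■░●○■○●░░░
■■░·○○·○●░░
■■░●·○·◇○■●
■■░◇●·●○●○○
■■░○●◆○○●○■
■■░○○●·●■··
■■░·■●○◇◇·■
■■░░░░░░░░░
■■░░░░░░░░░
■■░░░░░░░░░

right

■░■■○○○░░░░
■░●○■○●░░░░
■░·○○·○●░░░
■░●·○·◇○■●░
■░◇●·●○●○○░
■░○●○◆○●○■░
■░○○●·●■··░
■░·■●○◇◇·■░
■░░░░░░░░░░
■░░░░░░░░░░
■░░░░░░░░░░

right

░■■○○○░░░░░
░●○■○●░░░░░
░·○○·○●░░░░
░●·○·◇○■●░░
░◇●·●○●○○░░
░○●○○◆●○■░░
░○○●·●■··░░
░·■●○◇◇·■░░
░░░░░░░░░░░
░░░░░░░░░░░
░░░░░░░░░░░

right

■■○○○░░░░░░
●○■○●░░░░░░
·○○·○●░░░░░
●·○·◇○■●░░░
◇●·●○●○○░░░
○●○○○◆○■░░░
○○●·●■··░░░
·■●○◇◇·■░░░
░░░░░░░░░░░
░░░░░░░░░░░
░░░░░░░░░░░

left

░■■○○○░░░░░
░●○■○●░░░░░
░·○○·○●░░░░
░●·○·◇○■●░░
░◇●·●○●○○░░
░○●○○◆●○■░░
░○○●·●■··░░
░·■●○◇◇·■░░
░░░░░░░░░░░
░░░░░░░░░░░
░░░░░░░░░░░

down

░●○■○●░░░░░
░·○○·○●░░░░
░●·○·◇○■●░░
░◇●·●○●○○░░
░○●○○○●○■░░
░○○●·◆■··░░
░·■●○◇◇·■░░
░░░○●○··░░░
░░░░░░░░░░░
░░░░░░░░░░░
░░░░░░░░░░░

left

■░●○■○●░░░░
■░·○○·○●░░░
■░●·○·◇○■●░
■░◇●·●○●○○░
■░○●○○○●○■░
■░○○●◆●■··░
■░·■●○◇◇·■░
■░░·○●○··░░
■░░░░░░░░░░
■░░░░░░░░░░
■░░░░░░░░░░

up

■░■■○○○░░░░
■░●○■○●░░░░
■░·○○·○●░░░
■░●·○·◇○■●░
■░◇●·●○●○○░
■░○●○◆○●○■░
■░○○●·●■··░
■░·■●○◇◇·■░
■░░·○●○··░░
■░░░░░░░░░░
■░░░░░░░░░░

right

░■■○○○░░░░░
░●○■○●░░░░░
░·○○·○●░░░░
░●·○·◇○■●░░
░◇●·●○●○○░░
░○●○○◆●○■░░
░○○●·●■··░░
░·■●○◇◇·■░░
░░·○●○··░░░
░░░░░░░░░░░
░░░░░░░░░░░

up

░░░░░░░░░░░
░■■○○○░░░░░
░●○■○●░░░░░
░·○○·○●○░░░
░●·○·◇○■●░░
░◇●·●◆●○○░░
░○●○○○●○■░░
░○○●·●■··░░
░·■●○◇◇·■░░
░░·○●○··░░░
░░░░░░░░░░░

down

░■■○○○░░░░░
░●○■○●░░░░░
░·○○·○●○░░░
░●·○·◇○■●░░
░◇●·●○●○○░░
░○●○○◆●○■░░
░○○●·●■··░░
░·■●○◇◇·■░░
░░·○●○··░░░
░░░░░░░░░░░
░░░░░░░░░░░

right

■■○○○░░░░░░
●○■○●░░░░░░
·○○·○●○░░░░
●·○·◇○■●░░░
◇●·●○●○○░░░
○●○○○◆○■░░░
○○●·●■··░░░
·■●○◇◇·■░░░
░·○●○··░░░░
░░░░░░░░░░░
░░░░░░░░░░░

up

░░░░░░░░░░░
■■○○○░░░░░░
●○■○●░░░░░░
·○○·○●○●░░░
●·○·◇○■●░░░
◇●·●○◆○○░░░
○●○○○●○■░░░
○○●·●■··░░░
·■●○◇◇·■░░░
░·○●○··░░░░
░░░░░░░░░░░

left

░░░░░░░░░░░
░■■○○○░░░░░
░●○■○●░░░░░
░·○○·○●○●░░
░●·○·◇○■●░░
░◇●·●◆●○○░░
░○●○○○●○■░░
░○○●·●■··░░
░·■●○◇◇·■░░
░░·○●○··░░░
░░░░░░░░░░░

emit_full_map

■■○○○░░░
●○■○●░░░
·○○·○●○●
●·○·◇○■●
◇●·●◆●○○
○●○○○●○■
○○●·●■··
·■●○◇◇·■
░·○●○··░

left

■░░░░░░░░░░
■░■■○○○░░░░
■░●○■○●░░░░
■░·○○·○●○●░
■░●·○·◇○■●░
■░◇●·◆○●○○░
■░○●○○○●○■░
■░○○●·●■··░
■░·■●○◇◇·■░
■░░·○●○··░░
■░░░░░░░░░░

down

■░■■○○○░░░░
■░●○■○●░░░░
■░·○○·○●○●░
■░●·○·◇○■●░
■░◇●·●○●○○░
■░○●○◆○●○■░
■░○○●·●■··░
■░·■●○◇◇·■░
■░░·○●○··░░
■░░░░░░░░░░
■░░░░░░░░░░

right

░■■○○○░░░░░
░●○■○●░░░░░
░·○○·○●○●░░
░●·○·◇○■●░░
░◇●·●○●○○░░
░○●○○◆●○■░░
░○○●·●■··░░
░·■●○◇◇·■░░
░░·○●○··░░░
░░░░░░░░░░░
░░░░░░░░░░░

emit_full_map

■■○○○░░░
●○■○●░░░
·○○·○●○●
●·○·◇○■●
◇●·●○●○○
○●○○◆●○■
○○●·●■··
·■●○◇◇·■
░·○●○··░
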